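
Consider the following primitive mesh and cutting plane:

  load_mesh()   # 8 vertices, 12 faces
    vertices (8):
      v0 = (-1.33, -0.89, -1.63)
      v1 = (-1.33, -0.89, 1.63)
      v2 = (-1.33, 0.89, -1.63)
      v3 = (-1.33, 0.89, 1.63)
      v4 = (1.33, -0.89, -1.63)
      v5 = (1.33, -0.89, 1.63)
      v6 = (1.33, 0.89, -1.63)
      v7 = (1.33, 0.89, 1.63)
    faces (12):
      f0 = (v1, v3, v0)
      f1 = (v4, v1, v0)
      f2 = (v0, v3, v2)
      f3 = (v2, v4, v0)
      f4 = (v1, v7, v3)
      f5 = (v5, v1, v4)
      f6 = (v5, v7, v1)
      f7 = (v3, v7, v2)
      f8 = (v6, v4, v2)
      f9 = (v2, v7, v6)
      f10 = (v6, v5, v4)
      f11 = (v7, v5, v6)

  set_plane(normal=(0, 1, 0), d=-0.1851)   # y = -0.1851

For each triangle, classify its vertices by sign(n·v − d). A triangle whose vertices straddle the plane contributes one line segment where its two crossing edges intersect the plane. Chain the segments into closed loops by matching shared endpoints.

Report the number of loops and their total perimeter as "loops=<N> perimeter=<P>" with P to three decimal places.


Straddling triangles (8 of 12):
  (v1,v3,v0) [-+-] → (-1.33, -0.1851, 1.63)–(-1.33, -0.1851, -0.339003)  len=1.9690
  (v0,v3,v2) [-++] → (-1.33, -0.1851, -0.339003)–(-1.33, -0.1851, -1.63)  len=1.2910
  (v2,v4,v0) [+--] → (0.27661, -0.1851, -1.63)–(-1.33, -0.1851, -1.63)  len=1.6066
  (v1,v7,v3) [-++] → (-0.27661, -0.1851, 1.63)–(-1.33, -0.1851, 1.63)  len=1.0534
  (v5,v7,v1) [-+-] → (1.33, -0.1851, 1.63)–(-0.27661, -0.1851, 1.63)  len=1.6066
  (v6,v4,v2) [+-+] → (1.33, -0.1851, -1.63)–(0.27661, -0.1851, -1.63)  len=1.0534
  (v6,v5,v4) [+--] → (1.33, -0.1851, 0.339003)–(1.33, -0.1851, -1.63)  len=1.9690
  (v7,v5,v6) [+-+] → (1.33, -0.1851, 1.63)–(1.33, -0.1851, 0.339003)  len=1.2910

Chained into 1 loop(s):
  loop 1: 8 segments, perimeter = 11.8400
Total perimeter = 11.840

loops=1 perimeter=11.840


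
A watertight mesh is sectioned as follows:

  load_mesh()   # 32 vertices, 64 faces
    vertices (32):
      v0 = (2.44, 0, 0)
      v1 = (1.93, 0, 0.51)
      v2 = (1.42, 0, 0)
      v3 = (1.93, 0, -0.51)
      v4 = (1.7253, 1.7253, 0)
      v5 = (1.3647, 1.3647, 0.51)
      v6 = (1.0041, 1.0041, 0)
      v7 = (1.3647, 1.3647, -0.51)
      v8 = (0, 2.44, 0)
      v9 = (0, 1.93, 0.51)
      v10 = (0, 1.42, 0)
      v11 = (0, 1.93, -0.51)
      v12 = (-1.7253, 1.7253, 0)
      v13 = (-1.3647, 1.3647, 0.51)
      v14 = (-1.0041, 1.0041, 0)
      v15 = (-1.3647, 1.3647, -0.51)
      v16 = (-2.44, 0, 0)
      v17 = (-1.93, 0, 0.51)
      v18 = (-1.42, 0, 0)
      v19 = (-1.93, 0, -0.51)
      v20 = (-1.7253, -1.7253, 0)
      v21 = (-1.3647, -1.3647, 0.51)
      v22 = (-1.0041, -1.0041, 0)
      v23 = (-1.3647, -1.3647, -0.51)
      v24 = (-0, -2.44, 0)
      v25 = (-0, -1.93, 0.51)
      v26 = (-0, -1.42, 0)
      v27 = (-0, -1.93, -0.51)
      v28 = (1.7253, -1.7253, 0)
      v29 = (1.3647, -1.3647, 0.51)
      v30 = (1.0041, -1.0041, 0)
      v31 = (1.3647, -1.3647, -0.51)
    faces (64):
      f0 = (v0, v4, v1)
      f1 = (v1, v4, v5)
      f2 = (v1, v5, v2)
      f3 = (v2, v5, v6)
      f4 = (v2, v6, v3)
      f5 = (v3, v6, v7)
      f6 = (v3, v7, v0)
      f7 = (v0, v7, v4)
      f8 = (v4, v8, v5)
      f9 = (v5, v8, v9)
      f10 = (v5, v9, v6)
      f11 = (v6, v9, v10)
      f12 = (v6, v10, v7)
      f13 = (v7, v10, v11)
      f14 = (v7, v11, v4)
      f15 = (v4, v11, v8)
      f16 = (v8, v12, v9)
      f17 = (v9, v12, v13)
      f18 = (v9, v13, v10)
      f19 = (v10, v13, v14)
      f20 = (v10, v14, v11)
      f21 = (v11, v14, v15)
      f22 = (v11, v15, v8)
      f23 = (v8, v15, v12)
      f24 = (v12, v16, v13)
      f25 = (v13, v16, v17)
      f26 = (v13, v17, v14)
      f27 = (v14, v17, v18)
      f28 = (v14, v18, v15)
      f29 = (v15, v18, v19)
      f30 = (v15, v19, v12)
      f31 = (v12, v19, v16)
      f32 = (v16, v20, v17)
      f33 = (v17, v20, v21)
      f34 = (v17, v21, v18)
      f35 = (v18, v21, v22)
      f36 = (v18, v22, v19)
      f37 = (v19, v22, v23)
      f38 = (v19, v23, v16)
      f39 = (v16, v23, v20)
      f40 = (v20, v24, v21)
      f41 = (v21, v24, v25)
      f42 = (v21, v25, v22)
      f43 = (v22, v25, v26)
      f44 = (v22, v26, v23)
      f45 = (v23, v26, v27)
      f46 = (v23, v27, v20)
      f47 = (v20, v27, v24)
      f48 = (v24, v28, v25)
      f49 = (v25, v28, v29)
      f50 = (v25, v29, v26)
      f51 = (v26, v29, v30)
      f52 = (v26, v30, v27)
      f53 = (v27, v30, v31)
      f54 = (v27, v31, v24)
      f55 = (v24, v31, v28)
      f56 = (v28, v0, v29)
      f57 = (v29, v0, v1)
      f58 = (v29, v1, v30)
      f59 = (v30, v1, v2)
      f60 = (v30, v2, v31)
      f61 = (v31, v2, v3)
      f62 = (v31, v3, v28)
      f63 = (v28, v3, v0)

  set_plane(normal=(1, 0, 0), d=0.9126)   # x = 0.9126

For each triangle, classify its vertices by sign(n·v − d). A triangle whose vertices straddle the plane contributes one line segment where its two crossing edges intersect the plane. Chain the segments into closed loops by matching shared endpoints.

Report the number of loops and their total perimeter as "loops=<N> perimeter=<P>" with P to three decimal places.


loops=2 perimeter=5.770

Straddling triangles (16 of 64):
  (v4,v8,v5) [+-+] → (0.9126, 2.06196, 0)–(0.9126, 1.72093, 0.341046)  len=0.4823
  (v5,v8,v9) [+--] → (0.9126, 1.72093, 0.341046)–(0.9126, 1.55197, 0.51)  len=0.2389
  (v5,v9,v6) [+-+] → (0.9126, 1.55197, 0.51)–(0.9126, 1.08847, 0.0464745)  len=0.6555
  (v6,v9,v10) [+--] → (0.9126, 1.08847, 0.0464745)–(0.9126, 1.042, 0)  len=0.0657
  (v6,v10,v7) [+-+] → (0.9126, 1.042, 0)–(0.9126, 1.38302, -0.341046)  len=0.4823
  (v7,v10,v11) [+--] → (0.9126, 1.38302, -0.341046)–(0.9126, 1.55197, -0.51)  len=0.2389
  (v7,v11,v4) [+-+] → (0.9126, 1.55197, -0.51)–(0.9126, 1.82172, -0.240235)  len=0.3815
  (v4,v11,v8) [+--] → (0.9126, 1.82172, -0.240235)–(0.9126, 2.06196, 0)  len=0.3397
  (v24,v28,v25) [-+-] → (0.9126, -2.06196, 0)–(0.9126, -1.82172, 0.240235)  len=0.3397
  (v25,v28,v29) [-++] → (0.9126, -1.82172, 0.240235)–(0.9126, -1.55197, 0.51)  len=0.3815
  (v25,v29,v26) [-+-] → (0.9126, -1.55197, 0.51)–(0.9126, -1.38302, 0.341046)  len=0.2389
  (v26,v29,v30) [-++] → (0.9126, -1.38302, 0.341046)–(0.9126, -1.042, 0)  len=0.4823
  (v26,v30,v27) [-+-] → (0.9126, -1.042, 0)–(0.9126, -1.08847, -0.0464745)  len=0.0657
  (v27,v30,v31) [-++] → (0.9126, -1.08847, -0.0464745)–(0.9126, -1.55197, -0.51)  len=0.6555
  (v27,v31,v24) [-+-] → (0.9126, -1.55197, -0.51)–(0.9126, -1.72093, -0.341046)  len=0.2389
  (v24,v31,v28) [-++] → (0.9126, -1.72093, -0.341046)–(0.9126, -2.06196, 0)  len=0.4823

Chained into 2 loop(s):
  loop 1: 8 segments, perimeter = 2.8849
  loop 2: 8 segments, perimeter = 2.8849
Total perimeter = 5.770


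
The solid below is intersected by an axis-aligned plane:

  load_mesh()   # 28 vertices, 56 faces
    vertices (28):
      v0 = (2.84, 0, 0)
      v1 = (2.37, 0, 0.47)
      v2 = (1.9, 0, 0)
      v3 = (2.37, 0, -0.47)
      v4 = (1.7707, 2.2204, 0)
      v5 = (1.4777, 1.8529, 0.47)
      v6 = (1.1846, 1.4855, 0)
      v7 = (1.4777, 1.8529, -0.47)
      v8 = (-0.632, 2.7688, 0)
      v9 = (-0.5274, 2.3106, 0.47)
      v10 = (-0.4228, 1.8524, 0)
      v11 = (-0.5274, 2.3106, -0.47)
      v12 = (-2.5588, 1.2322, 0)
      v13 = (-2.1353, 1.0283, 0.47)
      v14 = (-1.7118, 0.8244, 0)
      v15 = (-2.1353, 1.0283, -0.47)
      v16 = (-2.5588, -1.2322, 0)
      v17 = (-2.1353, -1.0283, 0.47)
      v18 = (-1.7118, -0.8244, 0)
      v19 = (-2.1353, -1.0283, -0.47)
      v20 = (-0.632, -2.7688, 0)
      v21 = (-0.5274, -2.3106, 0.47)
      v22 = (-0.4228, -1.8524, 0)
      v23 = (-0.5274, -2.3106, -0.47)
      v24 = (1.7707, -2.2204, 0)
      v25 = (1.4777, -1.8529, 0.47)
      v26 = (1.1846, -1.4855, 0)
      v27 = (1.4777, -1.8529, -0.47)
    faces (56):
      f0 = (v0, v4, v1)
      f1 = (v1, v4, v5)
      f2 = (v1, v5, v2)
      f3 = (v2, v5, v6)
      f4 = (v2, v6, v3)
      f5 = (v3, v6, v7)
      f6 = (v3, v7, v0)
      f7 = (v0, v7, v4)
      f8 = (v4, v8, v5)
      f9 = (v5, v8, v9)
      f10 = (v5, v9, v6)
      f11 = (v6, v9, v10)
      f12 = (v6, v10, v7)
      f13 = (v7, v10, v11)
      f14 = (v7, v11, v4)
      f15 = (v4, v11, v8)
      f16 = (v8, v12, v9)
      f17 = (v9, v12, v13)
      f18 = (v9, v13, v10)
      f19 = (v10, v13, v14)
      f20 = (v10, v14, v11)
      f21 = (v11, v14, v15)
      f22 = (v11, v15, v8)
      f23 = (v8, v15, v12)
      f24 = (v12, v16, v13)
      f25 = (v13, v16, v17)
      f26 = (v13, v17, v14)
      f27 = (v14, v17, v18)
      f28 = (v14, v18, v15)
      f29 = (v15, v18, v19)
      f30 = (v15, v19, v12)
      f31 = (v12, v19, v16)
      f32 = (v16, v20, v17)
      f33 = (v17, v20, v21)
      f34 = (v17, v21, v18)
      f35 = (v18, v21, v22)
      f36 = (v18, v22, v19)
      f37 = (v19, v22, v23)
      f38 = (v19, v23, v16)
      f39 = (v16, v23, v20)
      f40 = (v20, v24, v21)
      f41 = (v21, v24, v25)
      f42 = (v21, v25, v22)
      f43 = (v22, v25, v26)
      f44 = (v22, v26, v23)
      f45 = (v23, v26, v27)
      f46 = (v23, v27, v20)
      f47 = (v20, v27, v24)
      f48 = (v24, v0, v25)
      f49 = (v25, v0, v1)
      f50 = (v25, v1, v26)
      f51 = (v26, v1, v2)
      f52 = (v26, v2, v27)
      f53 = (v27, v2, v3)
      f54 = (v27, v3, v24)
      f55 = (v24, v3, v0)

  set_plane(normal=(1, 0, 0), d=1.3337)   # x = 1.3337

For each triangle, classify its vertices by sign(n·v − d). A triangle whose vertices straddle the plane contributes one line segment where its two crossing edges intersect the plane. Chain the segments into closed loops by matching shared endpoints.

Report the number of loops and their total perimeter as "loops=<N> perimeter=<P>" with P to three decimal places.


Straddling triangles (20 of 56):
  (v2,v5,v6) [++-] → (1.3337, 1.6724, 0.239089)–(1.3337, 1.1759, 0)  len=0.5511
  (v2,v6,v3) [+-+] → (1.3337, 1.1759, 0)–(1.3337, 1.29865, -0.0591168)  len=0.1362
  (v3,v6,v7) [+-+] → (1.3337, 1.29865, -0.0591168)–(1.3337, 1.6724, -0.239089)  len=0.4148
  (v4,v8,v5) [+-+] → (1.3337, 2.32014, 0)–(1.3337, 1.91542, 0.43792)  len=0.5963
  (v5,v8,v9) [+--] → (1.3337, 1.91542, 0.43792)–(1.3337, 1.88577, 0.47)  len=0.0437
  (v5,v9,v6) [+--] → (1.3337, 1.88577, 0.47)–(1.3337, 1.6724, 0.239089)  len=0.3144
  (v6,v10,v7) [--+] → (1.3337, 1.85286, -0.434388)–(1.3337, 1.6724, -0.239089)  len=0.2659
  (v7,v10,v11) [+--] → (1.3337, 1.85286, -0.434388)–(1.3337, 1.88577, -0.47)  len=0.0485
  (v7,v11,v4) [+-+] → (1.3337, 1.88577, -0.47)–(1.3337, 2.23755, -0.0893738)  len=0.5183
  (v4,v11,v8) [+--] → (1.3337, 2.23755, -0.0893738)–(1.3337, 2.32014, 0)  len=0.1217
  (v20,v24,v21) [-+-] → (1.3337, -2.32014, 0)–(1.3337, -2.23755, 0.0893738)  len=0.1217
  (v21,v24,v25) [-++] → (1.3337, -2.23755, 0.0893738)–(1.3337, -1.88577, 0.47)  len=0.5183
  (v21,v25,v22) [-+-] → (1.3337, -1.88577, 0.47)–(1.3337, -1.85286, 0.434388)  len=0.0485
  (v22,v25,v26) [-+-] → (1.3337, -1.85286, 0.434388)–(1.3337, -1.6724, 0.239089)  len=0.2659
  (v23,v26,v27) [--+] → (1.3337, -1.6724, -0.239089)–(1.3337, -1.88577, -0.47)  len=0.3144
  (v23,v27,v20) [-+-] → (1.3337, -1.88577, -0.47)–(1.3337, -1.91542, -0.43792)  len=0.0437
  (v20,v27,v24) [-++] → (1.3337, -1.91542, -0.43792)–(1.3337, -2.32014, 0)  len=0.5963
  (v25,v1,v26) [++-] → (1.3337, -1.29865, 0.0591168)–(1.3337, -1.6724, 0.239089)  len=0.4148
  (v26,v1,v2) [-++] → (1.3337, -1.29865, 0.0591168)–(1.3337, -1.1759, 0)  len=0.1362
  (v26,v2,v27) [-++] → (1.3337, -1.1759, 0)–(1.3337, -1.6724, -0.239089)  len=0.5511

Chained into 2 loop(s):
  loop 1: 10 segments, perimeter = 3.0109
  loop 2: 10 segments, perimeter = 3.0109
Total perimeter = 6.022

loops=2 perimeter=6.022


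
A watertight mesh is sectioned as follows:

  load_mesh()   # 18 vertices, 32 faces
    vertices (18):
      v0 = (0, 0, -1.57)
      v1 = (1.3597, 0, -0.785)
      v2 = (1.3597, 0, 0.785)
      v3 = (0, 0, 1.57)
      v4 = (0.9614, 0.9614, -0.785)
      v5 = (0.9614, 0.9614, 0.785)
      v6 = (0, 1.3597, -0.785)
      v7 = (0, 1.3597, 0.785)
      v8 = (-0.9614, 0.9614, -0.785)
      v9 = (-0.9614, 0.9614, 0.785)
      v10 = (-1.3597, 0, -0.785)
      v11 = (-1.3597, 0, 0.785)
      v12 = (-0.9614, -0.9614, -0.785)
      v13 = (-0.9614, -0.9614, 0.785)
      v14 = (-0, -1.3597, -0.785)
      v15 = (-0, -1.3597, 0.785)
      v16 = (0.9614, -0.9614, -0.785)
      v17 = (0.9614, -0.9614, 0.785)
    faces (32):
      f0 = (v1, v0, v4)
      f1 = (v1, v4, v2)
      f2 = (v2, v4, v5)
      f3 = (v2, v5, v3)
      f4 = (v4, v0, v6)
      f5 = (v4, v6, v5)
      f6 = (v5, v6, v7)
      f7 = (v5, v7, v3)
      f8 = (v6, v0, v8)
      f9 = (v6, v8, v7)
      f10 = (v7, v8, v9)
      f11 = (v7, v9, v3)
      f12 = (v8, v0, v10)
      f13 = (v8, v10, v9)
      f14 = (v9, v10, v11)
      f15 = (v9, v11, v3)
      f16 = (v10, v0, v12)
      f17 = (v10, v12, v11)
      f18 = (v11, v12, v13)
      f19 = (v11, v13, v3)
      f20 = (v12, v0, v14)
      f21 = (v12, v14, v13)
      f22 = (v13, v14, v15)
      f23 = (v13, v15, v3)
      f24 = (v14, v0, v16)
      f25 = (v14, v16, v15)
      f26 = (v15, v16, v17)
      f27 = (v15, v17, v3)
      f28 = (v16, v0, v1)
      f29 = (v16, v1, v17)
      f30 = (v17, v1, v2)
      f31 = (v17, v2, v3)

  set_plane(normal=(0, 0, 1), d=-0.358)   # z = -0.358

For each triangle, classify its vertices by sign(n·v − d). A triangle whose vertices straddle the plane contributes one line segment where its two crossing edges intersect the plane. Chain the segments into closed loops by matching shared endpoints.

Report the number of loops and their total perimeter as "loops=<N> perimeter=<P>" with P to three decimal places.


Straddling triangles (16 of 32):
  (v1,v4,v2) [--+] → (1.06973, 0.699924, -0.358)–(1.3597, 0, -0.358)  len=0.7576
  (v2,v4,v5) [+-+] → (1.06973, 0.699924, -0.358)–(0.9614, 0.9614, -0.358)  len=0.2830
  (v4,v6,v5) [--+] → (0.261476, 1.25137, -0.358)–(0.9614, 0.9614, -0.358)  len=0.7576
  (v5,v6,v7) [+-+] → (0.261476, 1.25137, -0.358)–(0, 1.3597, -0.358)  len=0.2830
  (v6,v8,v7) [--+] → (-0.699924, 1.06973, -0.358)–(0, 1.3597, -0.358)  len=0.7576
  (v7,v8,v9) [+-+] → (-0.699924, 1.06973, -0.358)–(-0.9614, 0.9614, -0.358)  len=0.2830
  (v8,v10,v9) [--+] → (-1.25137, 0.261476, -0.358)–(-0.9614, 0.9614, -0.358)  len=0.7576
  (v9,v10,v11) [+-+] → (-1.25137, 0.261476, -0.358)–(-1.3597, 0, -0.358)  len=0.2830
  (v10,v12,v11) [--+] → (-1.06973, -0.699924, -0.358)–(-1.3597, 0, -0.358)  len=0.7576
  (v11,v12,v13) [+-+] → (-1.06973, -0.699924, -0.358)–(-0.9614, -0.9614, -0.358)  len=0.2830
  (v12,v14,v13) [--+] → (-0.261476, -1.25137, -0.358)–(-0.9614, -0.9614, -0.358)  len=0.7576
  (v13,v14,v15) [+-+] → (-0.261476, -1.25137, -0.358)–(0, -1.3597, -0.358)  len=0.2830
  (v14,v16,v15) [--+] → (0.699924, -1.06973, -0.358)–(0, -1.3597, -0.358)  len=0.7576
  (v15,v16,v17) [+-+] → (0.699924, -1.06973, -0.358)–(0.9614, -0.9614, -0.358)  len=0.2830
  (v16,v1,v17) [--+] → (1.25137, -0.261476, -0.358)–(0.9614, -0.9614, -0.358)  len=0.7576
  (v17,v1,v2) [+-+] → (1.25137, -0.261476, -0.358)–(1.3597, 0, -0.358)  len=0.2830

Chained into 1 loop(s):
  loop 1: 16 segments, perimeter = 8.3251
Total perimeter = 8.325

loops=1 perimeter=8.325


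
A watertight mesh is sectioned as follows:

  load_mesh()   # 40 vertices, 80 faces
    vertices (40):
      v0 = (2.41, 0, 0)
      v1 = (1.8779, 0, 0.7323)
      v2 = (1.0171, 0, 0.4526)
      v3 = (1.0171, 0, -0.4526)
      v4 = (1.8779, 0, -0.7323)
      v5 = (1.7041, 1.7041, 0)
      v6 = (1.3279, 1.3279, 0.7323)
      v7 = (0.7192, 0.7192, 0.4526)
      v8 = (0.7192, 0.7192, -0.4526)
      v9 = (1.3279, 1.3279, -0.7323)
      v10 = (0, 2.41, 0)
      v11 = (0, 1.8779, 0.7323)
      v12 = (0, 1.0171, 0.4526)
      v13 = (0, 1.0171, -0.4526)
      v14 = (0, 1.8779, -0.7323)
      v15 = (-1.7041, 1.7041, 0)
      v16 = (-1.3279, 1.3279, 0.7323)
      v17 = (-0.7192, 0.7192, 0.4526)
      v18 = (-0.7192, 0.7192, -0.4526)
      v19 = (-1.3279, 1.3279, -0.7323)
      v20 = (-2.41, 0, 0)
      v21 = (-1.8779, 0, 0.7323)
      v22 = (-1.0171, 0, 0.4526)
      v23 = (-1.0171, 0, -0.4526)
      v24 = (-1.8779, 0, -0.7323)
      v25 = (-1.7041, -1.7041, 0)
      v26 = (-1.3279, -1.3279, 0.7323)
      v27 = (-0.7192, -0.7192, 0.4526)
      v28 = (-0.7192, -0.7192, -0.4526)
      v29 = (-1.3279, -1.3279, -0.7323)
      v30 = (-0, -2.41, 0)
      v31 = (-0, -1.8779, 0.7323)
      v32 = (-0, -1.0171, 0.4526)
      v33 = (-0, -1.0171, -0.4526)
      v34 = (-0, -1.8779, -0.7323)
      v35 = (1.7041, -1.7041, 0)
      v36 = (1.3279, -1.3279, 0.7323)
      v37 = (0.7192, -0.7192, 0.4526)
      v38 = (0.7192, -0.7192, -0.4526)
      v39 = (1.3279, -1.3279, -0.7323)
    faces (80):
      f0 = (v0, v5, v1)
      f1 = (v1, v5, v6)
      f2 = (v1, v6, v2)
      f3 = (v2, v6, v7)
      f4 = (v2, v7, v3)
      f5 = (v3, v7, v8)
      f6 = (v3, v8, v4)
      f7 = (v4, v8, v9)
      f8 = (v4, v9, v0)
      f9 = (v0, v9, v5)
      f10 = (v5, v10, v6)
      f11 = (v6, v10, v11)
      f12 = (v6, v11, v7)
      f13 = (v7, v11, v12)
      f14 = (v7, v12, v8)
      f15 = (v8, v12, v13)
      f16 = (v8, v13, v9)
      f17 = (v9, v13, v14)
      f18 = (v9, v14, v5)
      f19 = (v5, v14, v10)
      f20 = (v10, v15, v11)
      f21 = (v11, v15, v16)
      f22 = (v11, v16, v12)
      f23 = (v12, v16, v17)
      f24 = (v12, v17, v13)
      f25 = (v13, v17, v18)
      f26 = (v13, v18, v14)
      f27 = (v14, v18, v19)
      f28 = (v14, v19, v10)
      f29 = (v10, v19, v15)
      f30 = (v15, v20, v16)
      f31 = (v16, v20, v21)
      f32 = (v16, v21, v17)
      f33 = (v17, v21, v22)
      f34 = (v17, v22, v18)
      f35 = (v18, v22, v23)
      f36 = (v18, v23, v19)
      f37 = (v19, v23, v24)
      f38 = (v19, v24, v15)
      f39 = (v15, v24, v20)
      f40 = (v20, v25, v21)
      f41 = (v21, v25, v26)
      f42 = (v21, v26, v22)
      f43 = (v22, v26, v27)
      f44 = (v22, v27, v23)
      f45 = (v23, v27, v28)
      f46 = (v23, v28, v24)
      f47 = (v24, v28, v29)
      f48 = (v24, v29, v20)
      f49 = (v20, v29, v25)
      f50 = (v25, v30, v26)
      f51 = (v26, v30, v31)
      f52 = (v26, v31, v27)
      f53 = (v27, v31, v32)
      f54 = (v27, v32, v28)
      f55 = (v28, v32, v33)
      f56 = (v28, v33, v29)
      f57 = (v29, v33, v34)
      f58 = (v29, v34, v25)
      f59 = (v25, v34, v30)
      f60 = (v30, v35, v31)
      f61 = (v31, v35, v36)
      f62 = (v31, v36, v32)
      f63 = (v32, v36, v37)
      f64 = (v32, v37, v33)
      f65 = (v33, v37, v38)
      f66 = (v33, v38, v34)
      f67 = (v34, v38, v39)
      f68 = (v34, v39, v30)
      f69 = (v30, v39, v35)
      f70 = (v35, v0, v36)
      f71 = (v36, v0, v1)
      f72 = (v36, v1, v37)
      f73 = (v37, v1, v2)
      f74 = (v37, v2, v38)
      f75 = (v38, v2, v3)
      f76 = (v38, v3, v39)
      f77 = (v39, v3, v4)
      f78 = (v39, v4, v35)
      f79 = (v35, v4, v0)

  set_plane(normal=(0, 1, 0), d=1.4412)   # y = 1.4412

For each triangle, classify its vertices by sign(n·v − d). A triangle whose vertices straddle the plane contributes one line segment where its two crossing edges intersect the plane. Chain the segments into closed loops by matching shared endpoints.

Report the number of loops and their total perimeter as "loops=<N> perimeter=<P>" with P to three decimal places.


loops=1 perimeter=8.567

Straddling triangles (18 of 80):
  (v0,v5,v1) [-+-] → (1.813, 1.4412, 0)–(1.73091, 1.4412, 0.112976)  len=0.1397
  (v1,v5,v6) [-+-] → (1.73091, 1.4412, 0.112976)–(1.4412, 1.4412, 0.511754)  len=0.4929
  (v0,v9,v5) [--+] → (1.4412, 1.4412, -0.511754)–(1.813, 1.4412, 0)  len=0.6326
  (v5,v10,v6) [++-] → (1.18886, 1.4412, 0.655625)–(1.4412, 1.4412, 0.511754)  len=0.2905
  (v6,v10,v11) [-++] → (1.18886, 1.4412, 0.655625)–(1.05435, 1.4412, 0.7323)  len=0.1548
  (v6,v11,v7) [-+-] → (1.05435, 1.4412, 0.7323)–(0.271058, 1.4412, 0.626884)  len=0.7904
  (v7,v11,v12) [-+-] → (0.271058, 1.4412, 0.626884)–(0, 1.4412, 0.590403)  len=0.2735
  (v9,v13,v14) [--+] → (0, 1.4412, -0.590403)–(1.05435, 1.4412, -0.7323)  len=1.0639
  (v9,v14,v5) [-++] → (1.05435, 1.4412, -0.7323)–(1.4412, 1.4412, -0.511754)  len=0.4453
  (v11,v15,v16) [++-] → (-1.4412, 1.4412, 0.511754)–(-1.05435, 1.4412, 0.7323)  len=0.4453
  (v11,v16,v12) [+--] → (-1.05435, 1.4412, 0.7323)–(0, 1.4412, 0.590403)  len=1.0639
  (v13,v18,v14) [--+] → (-0.271058, 1.4412, -0.626884)–(0, 1.4412, -0.590403)  len=0.2735
  (v14,v18,v19) [+--] → (-0.271058, 1.4412, -0.626884)–(-1.05435, 1.4412, -0.7323)  len=0.7904
  (v14,v19,v10) [+-+] → (-1.05435, 1.4412, -0.7323)–(-1.18886, 1.4412, -0.655625)  len=0.1548
  (v10,v19,v15) [+-+] → (-1.18886, 1.4412, -0.655625)–(-1.4412, 1.4412, -0.511754)  len=0.2905
  (v15,v20,v16) [+--] → (-1.813, 1.4412, 0)–(-1.4412, 1.4412, 0.511754)  len=0.6326
  (v19,v24,v15) [--+] → (-1.73091, 1.4412, -0.112976)–(-1.4412, 1.4412, -0.511754)  len=0.4929
  (v15,v24,v20) [+--] → (-1.73091, 1.4412, -0.112976)–(-1.813, 1.4412, 0)  len=0.1397

Chained into 1 loop(s):
  loop 1: 18 segments, perimeter = 8.5669
Total perimeter = 8.567


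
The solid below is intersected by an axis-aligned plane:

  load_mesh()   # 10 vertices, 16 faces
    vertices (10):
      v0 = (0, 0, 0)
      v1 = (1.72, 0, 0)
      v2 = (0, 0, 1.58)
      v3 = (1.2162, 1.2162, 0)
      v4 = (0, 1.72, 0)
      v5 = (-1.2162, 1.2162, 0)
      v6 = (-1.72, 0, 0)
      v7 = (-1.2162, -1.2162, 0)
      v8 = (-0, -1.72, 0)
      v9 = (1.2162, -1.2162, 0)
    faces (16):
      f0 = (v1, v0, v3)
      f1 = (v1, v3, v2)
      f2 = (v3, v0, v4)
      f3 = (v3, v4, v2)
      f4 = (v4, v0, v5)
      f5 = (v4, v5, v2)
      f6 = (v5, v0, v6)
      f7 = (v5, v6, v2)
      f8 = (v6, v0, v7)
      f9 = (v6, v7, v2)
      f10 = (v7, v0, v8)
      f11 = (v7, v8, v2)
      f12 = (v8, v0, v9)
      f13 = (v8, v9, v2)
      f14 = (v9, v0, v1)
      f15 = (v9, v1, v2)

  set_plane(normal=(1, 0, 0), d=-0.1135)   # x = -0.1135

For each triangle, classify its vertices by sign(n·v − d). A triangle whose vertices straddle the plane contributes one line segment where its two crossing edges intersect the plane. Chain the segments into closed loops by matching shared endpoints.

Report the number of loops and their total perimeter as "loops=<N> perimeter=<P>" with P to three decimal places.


Straddling triangles (8 of 16):
  (v4,v0,v5) [++-] → (-0.1135, 0.1135, 0)–(-0.1135, 1.67298, 0)  len=1.5595
  (v4,v5,v2) [+-+] → (-0.1135, 1.67298, 0)–(-0.1135, 0.1135, 1.43255)  len=2.1176
  (v5,v0,v6) [-+-] → (-0.1135, 0.1135, 0)–(-0.1135, 0, 0)  len=0.1135
  (v5,v6,v2) [--+] → (-0.1135, 0, 1.47574)–(-0.1135, 0.1135, 1.43255)  len=0.1214
  (v6,v0,v7) [-+-] → (-0.1135, 0, 0)–(-0.1135, -0.1135, 0)  len=0.1135
  (v6,v7,v2) [--+] → (-0.1135, -0.1135, 1.43255)–(-0.1135, 0, 1.47574)  len=0.1214
  (v7,v0,v8) [-++] → (-0.1135, -0.1135, 0)–(-0.1135, -1.67298, 0)  len=1.5595
  (v7,v8,v2) [-++] → (-0.1135, -1.67298, 0)–(-0.1135, -0.1135, 1.43255)  len=2.1176

Chained into 1 loop(s):
  loop 1: 8 segments, perimeter = 7.8240
Total perimeter = 7.824

loops=1 perimeter=7.824


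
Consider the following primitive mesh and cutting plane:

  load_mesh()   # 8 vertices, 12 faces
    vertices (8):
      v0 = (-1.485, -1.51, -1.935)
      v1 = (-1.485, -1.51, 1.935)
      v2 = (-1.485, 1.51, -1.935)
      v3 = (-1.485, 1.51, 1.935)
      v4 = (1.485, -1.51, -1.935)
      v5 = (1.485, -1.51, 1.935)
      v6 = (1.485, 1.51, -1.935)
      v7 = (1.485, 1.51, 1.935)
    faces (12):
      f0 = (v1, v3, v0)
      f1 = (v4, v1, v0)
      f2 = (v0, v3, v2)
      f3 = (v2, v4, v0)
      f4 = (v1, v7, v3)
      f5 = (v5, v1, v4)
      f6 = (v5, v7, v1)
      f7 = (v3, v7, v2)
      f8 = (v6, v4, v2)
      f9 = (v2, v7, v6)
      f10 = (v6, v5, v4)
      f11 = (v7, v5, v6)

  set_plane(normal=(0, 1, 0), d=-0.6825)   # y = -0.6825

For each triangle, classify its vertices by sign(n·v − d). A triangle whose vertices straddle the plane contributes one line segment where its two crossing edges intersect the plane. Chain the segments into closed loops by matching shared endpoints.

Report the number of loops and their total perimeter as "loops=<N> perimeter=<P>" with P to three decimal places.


Straddling triangles (8 of 12):
  (v1,v3,v0) [-+-] → (-1.485, -0.6825, 1.935)–(-1.485, -0.6825, -0.874594)  len=2.8096
  (v0,v3,v2) [-++] → (-1.485, -0.6825, -0.874594)–(-1.485, -0.6825, -1.935)  len=1.0604
  (v2,v4,v0) [+--] → (0.6712, -0.6825, -1.935)–(-1.485, -0.6825, -1.935)  len=2.1562
  (v1,v7,v3) [-++] → (-0.6712, -0.6825, 1.935)–(-1.485, -0.6825, 1.935)  len=0.8138
  (v5,v7,v1) [-+-] → (1.485, -0.6825, 1.935)–(-0.6712, -0.6825, 1.935)  len=2.1562
  (v6,v4,v2) [+-+] → (1.485, -0.6825, -1.935)–(0.6712, -0.6825, -1.935)  len=0.8138
  (v6,v5,v4) [+--] → (1.485, -0.6825, 0.874594)–(1.485, -0.6825, -1.935)  len=2.8096
  (v7,v5,v6) [+-+] → (1.485, -0.6825, 1.935)–(1.485, -0.6825, 0.874594)  len=1.0604

Chained into 1 loop(s):
  loop 1: 8 segments, perimeter = 13.6800
Total perimeter = 13.680

loops=1 perimeter=13.680


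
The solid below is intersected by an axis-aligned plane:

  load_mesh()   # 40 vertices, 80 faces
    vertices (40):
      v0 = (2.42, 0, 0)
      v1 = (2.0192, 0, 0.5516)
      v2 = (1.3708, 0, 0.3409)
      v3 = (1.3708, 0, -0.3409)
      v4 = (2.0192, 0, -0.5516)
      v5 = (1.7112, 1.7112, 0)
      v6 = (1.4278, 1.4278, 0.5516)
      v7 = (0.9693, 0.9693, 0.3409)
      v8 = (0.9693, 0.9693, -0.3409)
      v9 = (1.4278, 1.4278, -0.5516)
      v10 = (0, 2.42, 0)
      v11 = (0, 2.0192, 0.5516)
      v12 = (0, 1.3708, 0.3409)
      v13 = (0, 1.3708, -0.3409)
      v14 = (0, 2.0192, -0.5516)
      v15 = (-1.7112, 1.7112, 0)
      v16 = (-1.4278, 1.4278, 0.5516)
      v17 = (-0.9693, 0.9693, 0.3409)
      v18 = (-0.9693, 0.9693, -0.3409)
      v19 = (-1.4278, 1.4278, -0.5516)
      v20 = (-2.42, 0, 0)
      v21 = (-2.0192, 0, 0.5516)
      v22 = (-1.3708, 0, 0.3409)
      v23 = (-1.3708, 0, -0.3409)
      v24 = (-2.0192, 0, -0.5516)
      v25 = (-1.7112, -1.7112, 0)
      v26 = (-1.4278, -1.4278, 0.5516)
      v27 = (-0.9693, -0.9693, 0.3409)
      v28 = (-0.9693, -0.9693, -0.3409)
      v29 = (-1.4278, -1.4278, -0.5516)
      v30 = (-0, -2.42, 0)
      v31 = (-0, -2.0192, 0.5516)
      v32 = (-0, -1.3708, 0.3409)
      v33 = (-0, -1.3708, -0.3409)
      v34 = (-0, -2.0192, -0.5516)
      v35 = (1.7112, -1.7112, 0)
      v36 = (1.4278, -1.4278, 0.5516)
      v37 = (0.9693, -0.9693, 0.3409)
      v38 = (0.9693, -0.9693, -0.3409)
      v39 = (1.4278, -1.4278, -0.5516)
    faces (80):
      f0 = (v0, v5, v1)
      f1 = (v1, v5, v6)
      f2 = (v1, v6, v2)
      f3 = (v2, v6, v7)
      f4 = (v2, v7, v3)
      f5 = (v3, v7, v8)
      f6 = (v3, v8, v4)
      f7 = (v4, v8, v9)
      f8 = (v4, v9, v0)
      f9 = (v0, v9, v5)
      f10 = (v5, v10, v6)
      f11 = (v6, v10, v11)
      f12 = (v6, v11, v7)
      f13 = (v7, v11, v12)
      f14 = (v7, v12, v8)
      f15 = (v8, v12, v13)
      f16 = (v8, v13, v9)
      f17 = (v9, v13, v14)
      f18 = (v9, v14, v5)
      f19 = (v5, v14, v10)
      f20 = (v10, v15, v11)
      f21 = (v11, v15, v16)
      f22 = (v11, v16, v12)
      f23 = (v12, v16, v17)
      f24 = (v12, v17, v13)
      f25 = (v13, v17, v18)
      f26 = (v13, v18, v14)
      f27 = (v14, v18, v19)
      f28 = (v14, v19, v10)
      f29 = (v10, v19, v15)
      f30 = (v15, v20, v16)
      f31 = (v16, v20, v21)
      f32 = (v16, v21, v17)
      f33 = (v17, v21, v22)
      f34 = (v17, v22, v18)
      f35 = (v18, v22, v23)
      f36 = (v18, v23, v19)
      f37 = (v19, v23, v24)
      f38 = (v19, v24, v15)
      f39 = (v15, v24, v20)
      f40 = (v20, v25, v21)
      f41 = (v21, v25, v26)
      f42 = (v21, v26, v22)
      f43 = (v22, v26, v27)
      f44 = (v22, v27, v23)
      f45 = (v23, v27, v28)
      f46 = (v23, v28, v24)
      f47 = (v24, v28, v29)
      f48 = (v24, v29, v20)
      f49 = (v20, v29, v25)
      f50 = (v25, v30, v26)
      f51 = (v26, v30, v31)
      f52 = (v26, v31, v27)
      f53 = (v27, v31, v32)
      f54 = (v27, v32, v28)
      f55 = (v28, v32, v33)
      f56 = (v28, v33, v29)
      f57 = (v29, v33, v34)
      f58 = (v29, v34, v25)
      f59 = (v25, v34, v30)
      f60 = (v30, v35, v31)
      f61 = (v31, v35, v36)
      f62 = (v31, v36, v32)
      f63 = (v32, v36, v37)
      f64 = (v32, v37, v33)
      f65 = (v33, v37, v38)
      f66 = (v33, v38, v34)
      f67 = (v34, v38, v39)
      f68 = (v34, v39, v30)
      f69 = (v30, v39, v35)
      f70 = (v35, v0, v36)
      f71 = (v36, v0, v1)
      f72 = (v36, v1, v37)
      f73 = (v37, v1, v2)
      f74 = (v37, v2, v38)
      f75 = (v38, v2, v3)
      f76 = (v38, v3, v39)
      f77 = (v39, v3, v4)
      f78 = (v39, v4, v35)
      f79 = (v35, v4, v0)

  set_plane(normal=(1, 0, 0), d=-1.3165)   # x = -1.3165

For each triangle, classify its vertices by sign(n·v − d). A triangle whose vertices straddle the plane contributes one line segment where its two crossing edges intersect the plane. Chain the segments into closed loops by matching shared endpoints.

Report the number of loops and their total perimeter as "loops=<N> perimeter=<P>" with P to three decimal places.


loops=2 perimeter=9.537

Straddling triangles (24 of 80):
  (v10,v15,v11) [+-+] → (-1.3165, 1.87469, 0)–(-1.3165, 1.78224, 0.12723)  len=0.1573
  (v11,v15,v16) [+--] → (-1.3165, 1.78224, 0.12723)–(-1.3165, 1.4739, 0.5516)  len=0.5246
  (v11,v16,v12) [+-+] → (-1.3165, 1.4739, 0.5516)–(-1.3165, 1.42336, 0.535175)  len=0.0531
  (v12,v16,v17) [+-+] → (-1.3165, 1.42336, 0.535175)–(-1.3165, 1.3165, 0.500453)  len=0.1124
  (v14,v18,v19) [++-] → (-1.3165, 1.3165, -0.500453)–(-1.3165, 1.4739, -0.5516)  len=0.1655
  (v14,v19,v10) [+-+] → (-1.3165, 1.4739, -0.5516)–(-1.3165, 1.50514, -0.508602)  len=0.0532
  (v10,v19,v15) [+--] → (-1.3165, 1.50514, -0.508602)–(-1.3165, 1.87469, 0)  len=0.6287
  (v16,v21,v17) [--+] → (-1.3165, 0.648754, 0.410578)–(-1.3165, 1.3165, 0.500453)  len=0.6738
  (v17,v21,v22) [+--] → (-1.3165, 0.648754, 0.410578)–(-1.3165, 0.131091, 0.3409)  len=0.5223
  (v17,v22,v18) [+-+] → (-1.3165, 0.131091, 0.3409)–(-1.3165, 0.131091, 0.248691)  len=0.0922
  (v18,v22,v23) [+--] → (-1.3165, 0.131091, 0.248691)–(-1.3165, 0.131091, -0.3409)  len=0.5896
  (v18,v23,v19) [+--] → (-1.3165, 0.131091, -0.3409)–(-1.3165, 1.3165, -0.500453)  len=1.1961
  (v22,v26,v27) [--+] → (-1.3165, -1.3165, 0.500453)–(-1.3165, -0.131091, 0.3409)  len=1.1961
  (v22,v27,v23) [-+-] → (-1.3165, -0.131091, 0.3409)–(-1.3165, -0.131091, -0.248691)  len=0.5896
  (v23,v27,v28) [-++] → (-1.3165, -0.131091, -0.248691)–(-1.3165, -0.131091, -0.3409)  len=0.0922
  (v23,v28,v24) [-+-] → (-1.3165, -0.131091, -0.3409)–(-1.3165, -0.648754, -0.410578)  len=0.5223
  (v24,v28,v29) [-+-] → (-1.3165, -0.648754, -0.410578)–(-1.3165, -1.3165, -0.500453)  len=0.6738
  (v25,v30,v26) [-+-] → (-1.3165, -1.87469, 0)–(-1.3165, -1.50514, 0.508602)  len=0.6287
  (v26,v30,v31) [-++] → (-1.3165, -1.50514, 0.508602)–(-1.3165, -1.4739, 0.5516)  len=0.0532
  (v26,v31,v27) [-++] → (-1.3165, -1.4739, 0.5516)–(-1.3165, -1.3165, 0.500453)  len=0.1655
  (v28,v33,v29) [++-] → (-1.3165, -1.42336, -0.535175)–(-1.3165, -1.3165, -0.500453)  len=0.1124
  (v29,v33,v34) [-++] → (-1.3165, -1.42336, -0.535175)–(-1.3165, -1.4739, -0.5516)  len=0.0531
  (v29,v34,v25) [-+-] → (-1.3165, -1.4739, -0.5516)–(-1.3165, -1.78224, -0.12723)  len=0.5246
  (v25,v34,v30) [-++] → (-1.3165, -1.78224, -0.12723)–(-1.3165, -1.87469, 0)  len=0.1573

Chained into 2 loop(s):
  loop 1: 12 segments, perimeter = 4.7687
  loop 2: 12 segments, perimeter = 4.7687
Total perimeter = 9.537


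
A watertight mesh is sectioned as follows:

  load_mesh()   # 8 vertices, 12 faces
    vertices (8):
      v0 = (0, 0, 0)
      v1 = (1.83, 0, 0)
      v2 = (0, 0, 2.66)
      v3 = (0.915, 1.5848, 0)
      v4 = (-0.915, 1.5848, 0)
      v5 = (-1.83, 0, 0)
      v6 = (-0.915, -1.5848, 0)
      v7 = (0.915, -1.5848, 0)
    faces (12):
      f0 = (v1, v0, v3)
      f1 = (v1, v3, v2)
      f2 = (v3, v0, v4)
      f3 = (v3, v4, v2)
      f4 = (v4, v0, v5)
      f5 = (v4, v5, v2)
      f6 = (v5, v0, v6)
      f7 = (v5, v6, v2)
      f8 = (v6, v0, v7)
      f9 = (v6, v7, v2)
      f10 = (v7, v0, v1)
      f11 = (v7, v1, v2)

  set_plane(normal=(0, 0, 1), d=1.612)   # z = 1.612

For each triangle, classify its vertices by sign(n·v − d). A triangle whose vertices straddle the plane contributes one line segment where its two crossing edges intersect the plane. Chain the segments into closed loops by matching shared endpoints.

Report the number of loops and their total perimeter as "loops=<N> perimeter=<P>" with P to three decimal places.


loops=1 perimeter=4.326

Straddling triangles (6 of 12):
  (v1,v3,v2) [--+] → (0.360496, 0.624387, 1.612)–(0.720992, 0, 1.612)  len=0.7210
  (v3,v4,v2) [--+] → (-0.360496, 0.624387, 1.612)–(0.360496, 0.624387, 1.612)  len=0.7210
  (v4,v5,v2) [--+] → (-0.720992, 0, 1.612)–(-0.360496, 0.624387, 1.612)  len=0.7210
  (v5,v6,v2) [--+] → (-0.360496, -0.624387, 1.612)–(-0.720992, 0, 1.612)  len=0.7210
  (v6,v7,v2) [--+] → (0.360496, -0.624387, 1.612)–(-0.360496, -0.624387, 1.612)  len=0.7210
  (v7,v1,v2) [--+] → (0.720992, 0, 1.612)–(0.360496, -0.624387, 1.612)  len=0.7210

Chained into 1 loop(s):
  loop 1: 6 segments, perimeter = 4.3259
Total perimeter = 4.326


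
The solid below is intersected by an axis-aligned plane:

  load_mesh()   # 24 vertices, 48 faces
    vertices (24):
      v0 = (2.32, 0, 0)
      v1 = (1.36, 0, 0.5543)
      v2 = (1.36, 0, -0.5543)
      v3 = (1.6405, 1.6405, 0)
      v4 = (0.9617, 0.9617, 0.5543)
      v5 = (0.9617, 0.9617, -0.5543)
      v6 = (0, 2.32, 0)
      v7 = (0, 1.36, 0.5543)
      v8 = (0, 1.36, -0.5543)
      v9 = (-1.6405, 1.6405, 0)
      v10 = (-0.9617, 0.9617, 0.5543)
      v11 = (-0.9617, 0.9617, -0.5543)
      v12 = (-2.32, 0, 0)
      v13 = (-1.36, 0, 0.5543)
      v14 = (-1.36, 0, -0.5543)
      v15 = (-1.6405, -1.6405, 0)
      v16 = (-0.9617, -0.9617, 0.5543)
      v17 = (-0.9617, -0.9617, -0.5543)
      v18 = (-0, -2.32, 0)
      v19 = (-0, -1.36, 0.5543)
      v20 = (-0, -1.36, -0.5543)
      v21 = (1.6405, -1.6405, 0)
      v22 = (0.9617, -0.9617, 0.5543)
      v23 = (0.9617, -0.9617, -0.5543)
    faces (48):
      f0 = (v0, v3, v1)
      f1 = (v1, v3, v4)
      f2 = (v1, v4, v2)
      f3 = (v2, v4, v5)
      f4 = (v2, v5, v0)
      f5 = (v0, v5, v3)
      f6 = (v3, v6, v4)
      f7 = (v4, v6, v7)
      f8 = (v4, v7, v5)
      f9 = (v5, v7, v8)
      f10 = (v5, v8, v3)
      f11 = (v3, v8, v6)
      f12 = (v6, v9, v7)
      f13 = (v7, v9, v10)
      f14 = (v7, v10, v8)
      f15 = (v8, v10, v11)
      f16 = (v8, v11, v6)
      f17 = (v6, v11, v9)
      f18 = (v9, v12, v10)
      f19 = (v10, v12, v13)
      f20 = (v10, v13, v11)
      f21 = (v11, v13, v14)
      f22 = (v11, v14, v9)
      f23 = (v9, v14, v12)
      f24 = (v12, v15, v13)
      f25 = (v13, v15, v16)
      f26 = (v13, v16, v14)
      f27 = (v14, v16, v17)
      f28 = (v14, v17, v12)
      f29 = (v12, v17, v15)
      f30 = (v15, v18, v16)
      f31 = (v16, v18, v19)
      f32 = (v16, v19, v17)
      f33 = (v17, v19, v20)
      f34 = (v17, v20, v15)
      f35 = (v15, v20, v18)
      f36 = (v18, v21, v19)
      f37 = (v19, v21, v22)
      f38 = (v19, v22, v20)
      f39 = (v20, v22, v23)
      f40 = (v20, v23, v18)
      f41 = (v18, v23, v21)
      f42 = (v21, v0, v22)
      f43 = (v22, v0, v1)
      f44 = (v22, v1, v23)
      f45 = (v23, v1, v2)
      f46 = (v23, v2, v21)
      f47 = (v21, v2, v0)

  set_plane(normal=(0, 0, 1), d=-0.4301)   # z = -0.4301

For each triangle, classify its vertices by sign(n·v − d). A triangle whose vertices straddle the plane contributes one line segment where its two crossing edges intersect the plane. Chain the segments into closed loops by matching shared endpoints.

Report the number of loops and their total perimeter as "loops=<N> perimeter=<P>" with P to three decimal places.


loops=2 perimeter=17.972

Straddling triangles (32 of 48):
  (v1,v4,v2) [++-] → (1.31538, 0.107742, -0.4301)–(1.36, 0, -0.4301)  len=0.1166
  (v2,v4,v5) [-+-] → (1.31538, 0.107742, -0.4301)–(0.9617, 0.9617, -0.4301)  len=0.9243
  (v2,v5,v0) [--+] → (1.26605, 0.746215, -0.4301)–(1.5751, 0, -0.4301)  len=0.8077
  (v0,v5,v3) [+-+] → (1.26605, 0.746215, -0.4301)–(1.1138, 1.1138, -0.4301)  len=0.3979
  (v4,v7,v5) [++-] → (0.853958, 1.00632, -0.4301)–(0.9617, 0.9617, -0.4301)  len=0.1166
  (v5,v7,v8) [-+-] → (0.853958, 1.00632, -0.4301)–(0, 1.36, -0.4301)  len=0.9243
  (v5,v8,v3) [--+] → (0.367581, 1.42285, -0.4301)–(1.1138, 1.1138, -0.4301)  len=0.8077
  (v3,v8,v6) [+-+] → (0.367581, 1.42285, -0.4301)–(0, 1.5751, -0.4301)  len=0.3979
  (v7,v10,v8) [++-] → (-0.107742, 1.31538, -0.4301)–(0, 1.36, -0.4301)  len=0.1166
  (v8,v10,v11) [-+-] → (-0.107742, 1.31538, -0.4301)–(-0.9617, 0.9617, -0.4301)  len=0.9243
  (v8,v11,v6) [--+] → (-0.746215, 1.26605, -0.4301)–(0, 1.5751, -0.4301)  len=0.8077
  (v6,v11,v9) [+-+] → (-0.746215, 1.26605, -0.4301)–(-1.1138, 1.1138, -0.4301)  len=0.3979
  (v10,v13,v11) [++-] → (-1.00632, 0.853958, -0.4301)–(-0.9617, 0.9617, -0.4301)  len=0.1166
  (v11,v13,v14) [-+-] → (-1.00632, 0.853958, -0.4301)–(-1.36, 0, -0.4301)  len=0.9243
  (v11,v14,v9) [--+] → (-1.42285, 0.367581, -0.4301)–(-1.1138, 1.1138, -0.4301)  len=0.8077
  (v9,v14,v12) [+-+] → (-1.42285, 0.367581, -0.4301)–(-1.5751, 0, -0.4301)  len=0.3979
  (v13,v16,v14) [++-] → (-1.31538, -0.107742, -0.4301)–(-1.36, 0, -0.4301)  len=0.1166
  (v14,v16,v17) [-+-] → (-1.31538, -0.107742, -0.4301)–(-0.9617, -0.9617, -0.4301)  len=0.9243
  (v14,v17,v12) [--+] → (-1.26605, -0.746215, -0.4301)–(-1.5751, 0, -0.4301)  len=0.8077
  (v12,v17,v15) [+-+] → (-1.26605, -0.746215, -0.4301)–(-1.1138, -1.1138, -0.4301)  len=0.3979
  (v16,v19,v17) [++-] → (-0.853958, -1.00632, -0.4301)–(-0.9617, -0.9617, -0.4301)  len=0.1166
  (v17,v19,v20) [-+-] → (-0.853958, -1.00632, -0.4301)–(0, -1.36, -0.4301)  len=0.9243
  (v17,v20,v15) [--+] → (-0.367581, -1.42285, -0.4301)–(-1.1138, -1.1138, -0.4301)  len=0.8077
  (v15,v20,v18) [+-+] → (-0.367581, -1.42285, -0.4301)–(0, -1.5751, -0.4301)  len=0.3979
  (v19,v22,v20) [++-] → (0.107742, -1.31538, -0.4301)–(0, -1.36, -0.4301)  len=0.1166
  (v20,v22,v23) [-+-] → (0.107742, -1.31538, -0.4301)–(0.9617, -0.9617, -0.4301)  len=0.9243
  (v20,v23,v18) [--+] → (0.746215, -1.26605, -0.4301)–(0, -1.5751, -0.4301)  len=0.8077
  (v18,v23,v21) [+-+] → (0.746215, -1.26605, -0.4301)–(1.1138, -1.1138, -0.4301)  len=0.3979
  (v22,v1,v23) [++-] → (1.00632, -0.853958, -0.4301)–(0.9617, -0.9617, -0.4301)  len=0.1166
  (v23,v1,v2) [-+-] → (1.00632, -0.853958, -0.4301)–(1.36, 0, -0.4301)  len=0.9243
  (v23,v2,v21) [--+] → (1.42285, -0.367581, -0.4301)–(1.1138, -1.1138, -0.4301)  len=0.8077
  (v21,v2,v0) [+-+] → (1.42285, -0.367581, -0.4301)–(1.5751, 0, -0.4301)  len=0.3979

Chained into 2 loop(s):
  loop 1: 16 segments, perimeter = 8.3273
  loop 2: 16 segments, perimeter = 9.6444
Total perimeter = 17.972


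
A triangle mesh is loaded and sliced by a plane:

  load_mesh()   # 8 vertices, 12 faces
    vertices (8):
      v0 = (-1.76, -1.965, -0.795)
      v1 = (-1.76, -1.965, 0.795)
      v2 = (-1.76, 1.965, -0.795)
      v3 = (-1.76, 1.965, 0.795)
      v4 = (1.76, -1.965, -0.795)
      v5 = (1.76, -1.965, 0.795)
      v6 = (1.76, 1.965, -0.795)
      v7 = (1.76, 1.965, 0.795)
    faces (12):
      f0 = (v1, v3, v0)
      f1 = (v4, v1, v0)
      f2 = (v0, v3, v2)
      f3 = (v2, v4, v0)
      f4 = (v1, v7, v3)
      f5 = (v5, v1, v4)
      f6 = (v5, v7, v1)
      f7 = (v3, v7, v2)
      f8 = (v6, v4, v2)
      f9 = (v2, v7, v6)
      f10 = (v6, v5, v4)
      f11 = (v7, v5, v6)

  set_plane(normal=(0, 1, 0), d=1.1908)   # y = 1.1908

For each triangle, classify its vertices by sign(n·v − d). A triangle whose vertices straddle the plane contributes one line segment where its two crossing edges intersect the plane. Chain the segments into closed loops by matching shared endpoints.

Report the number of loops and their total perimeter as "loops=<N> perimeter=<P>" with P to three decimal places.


loops=1 perimeter=10.220

Straddling triangles (8 of 12):
  (v1,v3,v0) [-+-] → (-1.76, 1.1908, 0.795)–(-1.76, 1.1908, 0.481774)  len=0.3132
  (v0,v3,v2) [-++] → (-1.76, 1.1908, 0.481774)–(-1.76, 1.1908, -0.795)  len=1.2768
  (v2,v4,v0) [+--] → (-1.06657, 1.1908, -0.795)–(-1.76, 1.1908, -0.795)  len=0.6934
  (v1,v7,v3) [-++] → (1.06657, 1.1908, 0.795)–(-1.76, 1.1908, 0.795)  len=2.8266
  (v5,v7,v1) [-+-] → (1.76, 1.1908, 0.795)–(1.06657, 1.1908, 0.795)  len=0.6934
  (v6,v4,v2) [+-+] → (1.76, 1.1908, -0.795)–(-1.06657, 1.1908, -0.795)  len=2.8266
  (v6,v5,v4) [+--] → (1.76, 1.1908, -0.481774)–(1.76, 1.1908, -0.795)  len=0.3132
  (v7,v5,v6) [+-+] → (1.76, 1.1908, 0.795)–(1.76, 1.1908, -0.481774)  len=1.2768

Chained into 1 loop(s):
  loop 1: 8 segments, perimeter = 10.2200
Total perimeter = 10.220
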